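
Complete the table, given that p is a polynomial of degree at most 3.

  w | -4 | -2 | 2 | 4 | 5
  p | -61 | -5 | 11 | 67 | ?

The 4 known values determine p uniquely (degree ≤ 3).
L_0(5) = (7)·(3)·(1)/[(-2)·(-6)·(-8)] = -7/32
L_1(5) = (9)·(3)·(1)/[(2)·(-4)·(-6)] = 9/16
L_2(5) = (9)·(7)·(1)/[(6)·(4)·(-2)] = -21/16
L_3(5) = (9)·(7)·(3)/[(8)·(6)·(2)] = 63/32
Sum: (-61)·(-7/32) + (-5)·(9/16) + 11·(-21/16) + 67·(63/32) = 128

128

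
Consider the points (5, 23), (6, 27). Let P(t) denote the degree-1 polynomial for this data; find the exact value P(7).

31

L_0(7) = (1)/[(-1)] = -1
L_1(7) = (2)/[(1)] = 2
Sum: 23·(-1) + 27·(2) = 31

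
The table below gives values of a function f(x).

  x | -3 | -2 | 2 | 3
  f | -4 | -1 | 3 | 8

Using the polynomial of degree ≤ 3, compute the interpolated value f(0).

Using Newton's divided-difference form:
f[-3,-2] = (-1 - (-4)) / (-2 - (-3)) = 3
f[-2,2] = (3 - (-1)) / (2 - (-2)) = 1
f[2,3] = (8 - 3) / (3 - 2) = 5
f[-3,-2,2] = (1 - 3) / (2 - (-3)) = -2/5
f[-2,2,3] = (5 - 1) / (3 - (-2)) = 4/5
f[-3,-2,2,3] = (4/5 - (-2/5)) / (3 - (-3)) = 1/5
f(0) = -4 + 3·(3) + (-2/5)·(3)·(2) + (1/5)·(3)·(2)·(-2) = 1/5

1/5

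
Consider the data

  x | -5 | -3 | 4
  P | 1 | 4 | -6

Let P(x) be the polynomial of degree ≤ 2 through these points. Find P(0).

Evaluate each Lagrange basis at x = 0:
L_0(0) = (3)·(-4)/[(-2)·(-9)] = -2/3
L_1(0) = (5)·(-4)/[(2)·(-7)] = 10/7
L_2(0) = (5)·(3)/[(9)·(7)] = 5/21
Sum: 1·(-2/3) + 4·(10/7) + (-6)·(5/21) = 76/21

76/21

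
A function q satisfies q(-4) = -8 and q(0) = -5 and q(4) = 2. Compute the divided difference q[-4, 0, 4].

1/8

q[-4,0] = (-5 - (-8)) / (0 - (-4)) = 3/4
q[0,4] = (2 - (-5)) / (4 - 0) = 7/4
q[-4,0,4] = (7/4 - 3/4) / (4 - (-4)) = 1/8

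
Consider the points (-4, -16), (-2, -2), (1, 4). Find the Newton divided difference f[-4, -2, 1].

-1

f[-4,-2] = (-2 - (-16)) / (-2 - (-4)) = 7
f[-2,1] = (4 - (-2)) / (1 - (-2)) = 2
f[-4,-2,1] = (2 - 7) / (1 - (-4)) = -1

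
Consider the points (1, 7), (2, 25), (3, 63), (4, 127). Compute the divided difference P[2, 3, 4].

P[2,3] = (63 - 25) / (3 - 2) = 38
P[3,4] = (127 - 63) / (4 - 3) = 64
P[2,3,4] = (64 - 38) / (4 - 2) = 13

13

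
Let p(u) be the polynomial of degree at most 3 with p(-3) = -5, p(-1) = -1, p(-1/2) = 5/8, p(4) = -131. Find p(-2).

Evaluate each Lagrange basis at u = -2:
L_0(-2) = (-1)·(-3/2)·(-6)/[(-2)·(-5/2)·(-7)] = 9/35
L_1(-2) = (1)·(-3/2)·(-6)/[(2)·(-1/2)·(-5)] = 9/5
L_2(-2) = (1)·(-1)·(-6)/[(5/2)·(1/2)·(-9/2)] = -16/15
L_3(-2) = (1)·(-1)·(-3/2)/[(7)·(5)·(9/2)] = 1/105
Sum: (-5)·(9/35) + (-1)·(9/5) + 5/8·(-16/15) + (-131)·(1/105) = -5

-5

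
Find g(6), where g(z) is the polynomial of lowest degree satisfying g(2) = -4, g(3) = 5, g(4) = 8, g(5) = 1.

Evaluate each Lagrange basis at z = 6:
L_0(6) = (3)·(2)·(1)/[(-1)·(-2)·(-3)] = -1
L_1(6) = (4)·(2)·(1)/[(1)·(-1)·(-2)] = 4
L_2(6) = (4)·(3)·(1)/[(2)·(1)·(-1)] = -6
L_3(6) = (4)·(3)·(2)/[(3)·(2)·(1)] = 4
Sum: (-4)·(-1) + 5·(4) + 8·(-6) + 1·(4) = -20

-20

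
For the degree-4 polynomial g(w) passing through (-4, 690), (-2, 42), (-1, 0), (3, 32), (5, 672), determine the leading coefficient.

The leading coefficient equals the top divided difference g[-4,-2,-1,3,5].
g[-4,-2] = (42 - 690) / (-2 - (-4)) = -324
g[-2,-1] = (0 - 42) / (-1 - (-2)) = -42
g[-1,3] = (32 - 0) / (3 - (-1)) = 8
g[3,5] = (672 - 32) / (5 - 3) = 320
g[-4,-2,-1] = (-42 - (-324)) / (-1 - (-4)) = 94
g[-2,-1,3] = (8 - (-42)) / (3 - (-2)) = 10
g[-1,3,5] = (320 - 8) / (5 - (-1)) = 52
g[-4,-2,-1,3] = (10 - 94) / (3 - (-4)) = -12
g[-2,-1,3,5] = (52 - 10) / (5 - (-2)) = 6
g[-4,-2,-1,3,5] = (6 - (-12)) / (5 - (-4)) = 2

2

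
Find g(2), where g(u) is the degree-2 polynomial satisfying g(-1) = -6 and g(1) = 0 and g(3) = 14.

Using Newton's divided-difference form:
g[-1,1] = (0 - (-6)) / (1 - (-1)) = 3
g[1,3] = (14 - 0) / (3 - 1) = 7
g[-1,1,3] = (7 - 3) / (3 - (-1)) = 1
g(2) = -6 + 3·(3) + 1·(3)·(1) = 6

6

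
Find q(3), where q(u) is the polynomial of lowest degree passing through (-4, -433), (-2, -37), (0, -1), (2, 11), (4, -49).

Evaluate each Lagrange basis at u = 3:
L_0(3) = (5)·(3)·(1)·(-1)/[(-2)·(-4)·(-6)·(-8)] = -5/128
L_1(3) = (7)·(3)·(1)·(-1)/[(2)·(-2)·(-4)·(-6)] = 7/32
L_2(3) = (7)·(5)·(1)·(-1)/[(4)·(2)·(-2)·(-4)] = -35/64
L_3(3) = (7)·(5)·(3)·(-1)/[(6)·(4)·(2)·(-2)] = 35/32
L_4(3) = (7)·(5)·(3)·(1)/[(8)·(6)·(4)·(2)] = 35/128
Sum: (-433)·(-5/128) + (-37)·(7/32) + (-1)·(-35/64) + 11·(35/32) + (-49)·(35/128) = 8

8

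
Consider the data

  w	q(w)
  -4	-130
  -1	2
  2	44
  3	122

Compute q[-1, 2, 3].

q[-1,2] = (44 - 2) / (2 - (-1)) = 14
q[2,3] = (122 - 44) / (3 - 2) = 78
q[-1,2,3] = (78 - 14) / (3 - (-1)) = 16

16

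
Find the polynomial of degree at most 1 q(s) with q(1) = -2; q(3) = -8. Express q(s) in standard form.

q(s) = -3s + 1

L_0(s) = (s - 3) / [-2] = -(1/2)s + 3/2
L_1(s) = (s - 1) / [2] = (1/2)s - 1/2
q(s) = (-2)·L_0 + (-8)·L_1
  (-2)·L_0(s) = s - 3
  (-8)·L_1(s) = -4s + 4
Adding term by term: -3s + 1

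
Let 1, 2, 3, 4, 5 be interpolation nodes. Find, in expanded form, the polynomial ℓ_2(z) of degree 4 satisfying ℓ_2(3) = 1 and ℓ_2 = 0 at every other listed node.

ℓ_2(z) = (1/4)z^4 - 3z^3 + (49/4)z^2 - (39/2)z + 10

ℓ_2(z) = (z - 1)(z - 2)(z - 4)(z - 5) / [(2)·(1)·(-1)·(-2)]
       = (z^4 - 12z^3 + 49z^2 - 78z + 40) / (4)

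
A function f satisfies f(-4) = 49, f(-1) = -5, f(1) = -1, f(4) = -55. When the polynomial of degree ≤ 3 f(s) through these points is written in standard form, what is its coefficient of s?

3

L_0(s) = (s + 1)(s - 1)(s - 4) / [-120] = -(1/120)s^3 + (1/30)s^2 + (1/120)s - 1/30
L_1(s) = (s + 4)(s - 1)(s - 4) / [30] = (1/30)s^3 - (1/30)s^2 - (8/15)s + 8/15
L_2(s) = (s + 4)(s + 1)(s - 4) / [-30] = -(1/30)s^3 - (1/30)s^2 + (8/15)s + 8/15
L_3(s) = (s + 4)(s + 1)(s - 1) / [120] = (1/120)s^3 + (1/30)s^2 - (1/120)s - 1/30
f(s) = 49·L_0 + (-5)·L_1 + (-1)·L_2 + (-55)·L_3
Only the coefficient of s is needed; take it from each L_i and combine:
49·(1/120) + (-5)·(-8/15) + (-1)·(8/15) + (-55)·(-1/120) = 3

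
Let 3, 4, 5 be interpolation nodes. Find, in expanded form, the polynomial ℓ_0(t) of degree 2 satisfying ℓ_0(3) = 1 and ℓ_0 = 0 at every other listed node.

ℓ_0(t) = (t - 4)(t - 5) / [(-1)·(-2)]
       = (t^2 - 9t + 20) / (2)

ℓ_0(t) = (1/2)t^2 - (9/2)t + 10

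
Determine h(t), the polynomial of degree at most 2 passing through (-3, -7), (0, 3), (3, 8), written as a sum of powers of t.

Newton's divided differences:
h[-3,0] = (3 - (-7)) / (0 - (-3)) = 10/3
h[0,3] = (8 - 3) / (3 - 0) = 5/3
h[-3,0,3] = (5/3 - 10/3) / (3 - (-3)) = -5/18
h(t) = -7 + (10/3)·(t + 3) + (-5/18)·(t + 3)t
Expanding: h(t) = -(5/18)t^2 + (5/2)t + 3

h(t) = -(5/18)t^2 + (5/2)t + 3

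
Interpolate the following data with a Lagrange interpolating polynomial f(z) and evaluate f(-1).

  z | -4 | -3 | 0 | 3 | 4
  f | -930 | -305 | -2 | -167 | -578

L_0(-1) = (2)·(-1)·(-4)·(-5)/[(-1)·(-4)·(-7)·(-8)] = -5/28
L_1(-1) = (3)·(-1)·(-4)·(-5)/[(1)·(-3)·(-6)·(-7)] = 10/21
L_2(-1) = (3)·(2)·(-4)·(-5)/[(4)·(3)·(-3)·(-4)] = 5/6
L_3(-1) = (3)·(2)·(-1)·(-5)/[(7)·(6)·(3)·(-1)] = -5/21
L_4(-1) = (3)·(2)·(-1)·(-4)/[(8)·(7)·(4)·(1)] = 3/28
Sum: (-930)·(-5/28) + (-305)·(10/21) + (-2)·(5/6) + (-167)·(-5/21) + (-578)·(3/28) = -3

-3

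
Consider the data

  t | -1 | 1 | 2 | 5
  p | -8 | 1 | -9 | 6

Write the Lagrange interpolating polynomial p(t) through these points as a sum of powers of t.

p(t) = (103/72)t^3 - (277/36)t^2 + (221/72)t + 151/36

Build the Lagrange basis polynomials:
L_0(t) = (t - 1)(t - 2)(t - 5) / [-36] = -(1/36)t^3 + (2/9)t^2 - (17/36)t + 5/18
L_1(t) = (t + 1)(t - 2)(t - 5) / [8] = (1/8)t^3 - (3/4)t^2 + (3/8)t + 5/4
L_2(t) = (t + 1)(t - 1)(t - 5) / [-9] = -(1/9)t^3 + (5/9)t^2 + (1/9)t - 5/9
L_3(t) = (t + 1)(t - 1)(t - 2) / [72] = (1/72)t^3 - (1/36)t^2 - (1/72)t + 1/36
p(t) = (-8)·L_0 + 1·L_1 + (-9)·L_2 + 6·L_3
  (-8)·L_0(t) = (2/9)t^3 - (16/9)t^2 + (34/9)t - 20/9
  1·L_1(t) = (1/8)t^3 - (3/4)t^2 + (3/8)t + 5/4
  (-9)·L_2(t) = t^3 - 5t^2 - t + 5
  6·L_3(t) = (1/12)t^3 - (1/6)t^2 - (1/12)t + 1/6
Adding term by term: (103/72)t^3 - (277/36)t^2 + (221/72)t + 151/36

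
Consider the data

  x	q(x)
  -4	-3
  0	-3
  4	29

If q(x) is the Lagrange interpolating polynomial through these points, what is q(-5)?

2

L_0(-5) = (-5)·(-9)/[(-4)·(-8)] = 45/32
L_1(-5) = (-1)·(-9)/[(4)·(-4)] = -9/16
L_2(-5) = (-1)·(-5)/[(8)·(4)] = 5/32
Sum: (-3)·(45/32) + (-3)·(-9/16) + 29·(5/32) = 2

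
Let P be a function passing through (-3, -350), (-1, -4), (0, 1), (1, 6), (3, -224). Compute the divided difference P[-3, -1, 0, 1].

P[-3,-1] = (-4 - (-350)) / (-1 - (-3)) = 173
P[-1,0] = (1 - (-4)) / (0 - (-1)) = 5
P[0,1] = (6 - 1) / (1 - 0) = 5
P[-3,-1,0] = (5 - 173) / (0 - (-3)) = -56
P[-1,0,1] = (5 - 5) / (1 - (-1)) = 0
P[-3,-1,0,1] = (0 - (-56)) / (1 - (-3)) = 14

14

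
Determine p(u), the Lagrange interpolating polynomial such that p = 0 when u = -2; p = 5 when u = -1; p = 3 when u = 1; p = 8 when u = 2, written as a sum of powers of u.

L_0(u) = (u + 1)(u - 1)(u - 2) / [-12] = -(1/12)u^3 + (1/6)u^2 + (1/12)u - 1/6
L_1(u) = (u + 2)(u - 1)(u - 2) / [6] = (1/6)u^3 - (1/6)u^2 - (2/3)u + 2/3
L_2(u) = (u + 2)(u + 1)(u - 2) / [-6] = -(1/6)u^3 - (1/6)u^2 + (2/3)u + 2/3
L_3(u) = (u + 2)(u + 1)(u - 1) / [12] = (1/12)u^3 + (1/6)u^2 - (1/12)u - 1/6
p(u) = 0·L_0 + 5·L_1 + 3·L_2 + 8·L_3
  0·L_0(u) = 0
  5·L_1(u) = (5/6)u^3 - (5/6)u^2 - (10/3)u + 10/3
  3·L_2(u) = -(1/2)u^3 - (1/2)u^2 + 2u + 2
  8·L_3(u) = (2/3)u^3 + (4/3)u^2 - (2/3)u - 4/3
Adding term by term: u^3 - 2u + 4

p(u) = u^3 - 2u + 4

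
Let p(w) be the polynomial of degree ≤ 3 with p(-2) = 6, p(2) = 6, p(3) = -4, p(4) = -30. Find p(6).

-154

L_0(6) = (4)·(3)·(2)/[(-4)·(-5)·(-6)] = -1/5
L_1(6) = (8)·(3)·(2)/[(4)·(-1)·(-2)] = 6
L_2(6) = (8)·(4)·(2)/[(5)·(1)·(-1)] = -64/5
L_3(6) = (8)·(4)·(3)/[(6)·(2)·(1)] = 8
Sum: 6·(-1/5) + 6·(6) + (-4)·(-64/5) + (-30)·(8) = -154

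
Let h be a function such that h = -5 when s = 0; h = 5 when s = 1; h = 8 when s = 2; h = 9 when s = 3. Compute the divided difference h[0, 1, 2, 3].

5/6

h[0,1] = (5 - (-5)) / (1 - 0) = 10
h[1,2] = (8 - 5) / (2 - 1) = 3
h[2,3] = (9 - 8) / (3 - 2) = 1
h[0,1,2] = (3 - 10) / (2 - 0) = -7/2
h[1,2,3] = (1 - 3) / (3 - 1) = -1
h[0,1,2,3] = (-1 - (-7/2)) / (3 - 0) = 5/6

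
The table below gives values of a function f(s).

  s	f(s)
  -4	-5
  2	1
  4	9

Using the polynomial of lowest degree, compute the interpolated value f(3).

L_0(3) = (1)·(-1)/[(-6)·(-8)] = -1/48
L_1(3) = (7)·(-1)/[(6)·(-2)] = 7/12
L_2(3) = (7)·(1)/[(8)·(2)] = 7/16
Sum: (-5)·(-1/48) + 1·(7/12) + 9·(7/16) = 37/8

37/8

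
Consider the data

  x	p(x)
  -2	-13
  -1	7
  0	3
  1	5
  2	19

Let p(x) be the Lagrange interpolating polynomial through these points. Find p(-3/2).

45/16

Evaluate each Lagrange basis at x = -3/2:
L_0(-3/2) = (-1/2)·(-3/2)·(-5/2)·(-7/2)/[(-1)·(-2)·(-3)·(-4)] = 35/128
L_1(-3/2) = (1/2)·(-3/2)·(-5/2)·(-7/2)/[(1)·(-1)·(-2)·(-3)] = 35/32
L_2(-3/2) = (1/2)·(-1/2)·(-5/2)·(-7/2)/[(2)·(1)·(-1)·(-2)] = -35/64
L_3(-3/2) = (1/2)·(-1/2)·(-3/2)·(-7/2)/[(3)·(2)·(1)·(-1)] = 7/32
L_4(-3/2) = (1/2)·(-1/2)·(-3/2)·(-5/2)/[(4)·(3)·(2)·(1)] = -5/128
Sum: (-13)·(35/128) + 7·(35/32) + 3·(-35/64) + 5·(7/32) + 19·(-5/128) = 45/16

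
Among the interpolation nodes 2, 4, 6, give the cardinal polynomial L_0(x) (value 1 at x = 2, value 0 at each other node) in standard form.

L_0(x) = (1/8)x^2 - (5/4)x + 3

L_0(x) = (x - 4)(x - 6) / [(-2)·(-4)]
       = (x^2 - 10x + 24) / (8)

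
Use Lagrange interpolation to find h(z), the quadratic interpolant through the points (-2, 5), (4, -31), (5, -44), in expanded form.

Build the Lagrange basis polynomials:
L_0(z) = (z - 4)(z - 5) / [42] = (1/42)z^2 - (3/14)z + 10/21
L_1(z) = (z + 2)(z - 5) / [-6] = -(1/6)z^2 + (1/2)z + 5/3
L_2(z) = (z + 2)(z - 4) / [7] = (1/7)z^2 - (2/7)z - 8/7
h(z) = 5·L_0 + (-31)·L_1 + (-44)·L_2
  5·L_0(z) = (5/42)z^2 - (15/14)z + 50/21
  (-31)·L_1(z) = (31/6)z^2 - (31/2)z - 155/3
  (-44)·L_2(z) = -(44/7)z^2 + (88/7)z + 352/7
Adding term by term: -z^2 - 4z + 1

h(z) = -z^2 - 4z + 1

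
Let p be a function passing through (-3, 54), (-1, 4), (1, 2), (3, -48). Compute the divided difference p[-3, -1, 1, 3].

-2

p[-3,-1] = (4 - 54) / (-1 - (-3)) = -25
p[-1,1] = (2 - 4) / (1 - (-1)) = -1
p[1,3] = (-48 - 2) / (3 - 1) = -25
p[-3,-1,1] = (-1 - (-25)) / (1 - (-3)) = 6
p[-1,1,3] = (-25 - (-1)) / (3 - (-1)) = -6
p[-3,-1,1,3] = (-6 - 6) / (3 - (-3)) = -2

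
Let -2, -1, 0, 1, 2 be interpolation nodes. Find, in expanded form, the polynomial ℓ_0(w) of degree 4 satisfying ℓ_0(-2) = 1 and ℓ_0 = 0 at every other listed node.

ℓ_0(w) = (w + 1)w(w - 1)(w - 2) / [(-1)·(-2)·(-3)·(-4)]
       = (w^4 - 2w^3 - w^2 + 2w) / (24)

ℓ_0(w) = (1/24)w^4 - (1/12)w^3 - (1/24)w^2 + (1/12)w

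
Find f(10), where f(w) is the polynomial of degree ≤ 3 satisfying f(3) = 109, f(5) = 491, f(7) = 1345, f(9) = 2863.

3931

Using Newton's divided-difference form:
f[3,5] = (491 - 109) / (5 - 3) = 191
f[5,7] = (1345 - 491) / (7 - 5) = 427
f[7,9] = (2863 - 1345) / (9 - 7) = 759
f[3,5,7] = (427 - 191) / (7 - 3) = 59
f[5,7,9] = (759 - 427) / (9 - 5) = 83
f[3,5,7,9] = (83 - 59) / (9 - 3) = 4
f(10) = 109 + 191·(7) + 59·(7)·(5) + 4·(7)·(5)·(3) = 3931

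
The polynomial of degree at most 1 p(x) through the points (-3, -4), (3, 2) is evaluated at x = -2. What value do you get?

-3

Evaluate each Lagrange basis at x = -2:
L_0(-2) = (-5)/[(-6)] = 5/6
L_1(-2) = (1)/[(6)] = 1/6
Sum: (-4)·(5/6) + 2·(1/6) = -3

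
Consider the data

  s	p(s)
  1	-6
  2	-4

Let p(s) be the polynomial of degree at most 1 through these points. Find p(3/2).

Evaluate each Lagrange basis at s = 3/2:
L_0(3/2) = (-1/2)/[(-1)] = 1/2
L_1(3/2) = (1/2)/[(1)] = 1/2
Sum: (-6)·(1/2) + (-4)·(1/2) = -5

-5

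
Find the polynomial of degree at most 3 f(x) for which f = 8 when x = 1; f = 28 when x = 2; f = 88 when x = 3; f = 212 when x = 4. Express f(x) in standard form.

f(x) = 4x^3 - 4x^2 + 4x + 4

L_0(x) = (x - 2)(x - 3)(x - 4) / [-6] = -(1/6)x^3 + (3/2)x^2 - (13/3)x + 4
L_1(x) = (x - 1)(x - 3)(x - 4) / [2] = (1/2)x^3 - 4x^2 + (19/2)x - 6
L_2(x) = (x - 1)(x - 2)(x - 4) / [-2] = -(1/2)x^3 + (7/2)x^2 - 7x + 4
L_3(x) = (x - 1)(x - 2)(x - 3) / [6] = (1/6)x^3 - x^2 + (11/6)x - 1
f(x) = 8·L_0 + 28·L_1 + 88·L_2 + 212·L_3
  8·L_0(x) = -(4/3)x^3 + 12x^2 - (104/3)x + 32
  28·L_1(x) = 14x^3 - 112x^2 + 266x - 168
  88·L_2(x) = -44x^3 + 308x^2 - 616x + 352
  212·L_3(x) = (106/3)x^3 - 212x^2 + (1166/3)x - 212
Adding term by term: 4x^3 - 4x^2 + 4x + 4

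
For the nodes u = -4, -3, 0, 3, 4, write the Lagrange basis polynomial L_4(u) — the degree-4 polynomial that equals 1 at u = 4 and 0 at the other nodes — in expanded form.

L_4(u) = (1/224)u^4 + (1/56)u^3 - (9/224)u^2 - (9/56)u

L_4(u) = (u + 4)(u + 3)u(u - 3) / [(8)·(7)·(4)·(1)]
       = (u^4 + 4u^3 - 9u^2 - 36u) / (224)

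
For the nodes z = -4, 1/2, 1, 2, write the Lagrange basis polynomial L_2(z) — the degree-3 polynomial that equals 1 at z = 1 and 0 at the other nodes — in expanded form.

L_2(z) = -(2/5)z^3 - (3/5)z^2 + (18/5)z - 8/5

L_2(z) = (z + 4)(z - 1/2)(z - 2) / [(5)·(1/2)·(-1)]
       = (z^3 + (3/2)z^2 - 9z + 4) / (-5/2)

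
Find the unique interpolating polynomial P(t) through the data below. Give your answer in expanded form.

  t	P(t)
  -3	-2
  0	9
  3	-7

P(t) = -(3/2)t^2 - (5/6)t + 9

Newton's divided differences:
P[-3,0] = (9 - (-2)) / (0 - (-3)) = 11/3
P[0,3] = (-7 - 9) / (3 - 0) = -16/3
P[-3,0,3] = (-16/3 - 11/3) / (3 - (-3)) = -3/2
P(t) = -2 + (11/3)·(t + 3) + (-3/2)·(t + 3)t
Expanding: P(t) = -(3/2)t^2 - (5/6)t + 9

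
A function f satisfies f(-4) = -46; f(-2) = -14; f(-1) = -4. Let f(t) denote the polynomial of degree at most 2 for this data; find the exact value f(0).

2

Evaluate each Lagrange basis at t = 0:
L_0(0) = (2)·(1)/[(-2)·(-3)] = 1/3
L_1(0) = (4)·(1)/[(2)·(-1)] = -2
L_2(0) = (4)·(2)/[(3)·(1)] = 8/3
Sum: (-46)·(1/3) + (-14)·(-2) + (-4)·(8/3) = 2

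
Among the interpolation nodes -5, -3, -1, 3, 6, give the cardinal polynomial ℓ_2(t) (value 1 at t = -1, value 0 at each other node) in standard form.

ℓ_2(t) = (1/224)t^4 - (1/224)t^3 - (39/224)t^2 + (9/224)t + 135/112

ℓ_2(t) = (t + 5)(t + 3)(t - 3)(t - 6) / [(4)·(2)·(-4)·(-7)]
       = (t^4 - t^3 - 39t^2 + 9t + 270) / (224)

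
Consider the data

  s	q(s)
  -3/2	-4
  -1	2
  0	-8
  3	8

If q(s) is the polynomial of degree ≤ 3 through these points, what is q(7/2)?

Evaluate each Lagrange basis at s = 7/2:
L_0(7/2) = (9/2)·(7/2)·(1/2)/[(-1/2)·(-3/2)·(-9/2)] = -7/3
L_1(7/2) = (5)·(7/2)·(1/2)/[(1/2)·(-1)·(-4)] = 35/8
L_2(7/2) = (5)·(9/2)·(1/2)/[(3/2)·(1)·(-3)] = -5/2
L_3(7/2) = (5)·(9/2)·(7/2)/[(9/2)·(4)·(3)] = 35/24
Sum: (-4)·(-7/3) + 2·(35/8) + (-8)·(-5/2) + 8·(35/24) = 199/4

199/4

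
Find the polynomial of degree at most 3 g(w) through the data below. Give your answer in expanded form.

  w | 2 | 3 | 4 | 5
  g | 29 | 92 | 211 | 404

g(w) = 3w^3 + w^2 + w - 1

L_0(w) = (w - 3)(w - 4)(w - 5) / [-6] = -(1/6)w^3 + 2w^2 - (47/6)w + 10
L_1(w) = (w - 2)(w - 4)(w - 5) / [2] = (1/2)w^3 - (11/2)w^2 + 19w - 20
L_2(w) = (w - 2)(w - 3)(w - 5) / [-2] = -(1/2)w^3 + 5w^2 - (31/2)w + 15
L_3(w) = (w - 2)(w - 3)(w - 4) / [6] = (1/6)w^3 - (3/2)w^2 + (13/3)w - 4
g(w) = 29·L_0 + 92·L_1 + 211·L_2 + 404·L_3
  29·L_0(w) = -(29/6)w^3 + 58w^2 - (1363/6)w + 290
  92·L_1(w) = 46w^3 - 506w^2 + 1748w - 1840
  211·L_2(w) = -(211/2)w^3 + 1055w^2 - (6541/2)w + 3165
  404·L_3(w) = (202/3)w^3 - 606w^2 + (5252/3)w - 1616
Adding term by term: 3w^3 + w^2 + w - 1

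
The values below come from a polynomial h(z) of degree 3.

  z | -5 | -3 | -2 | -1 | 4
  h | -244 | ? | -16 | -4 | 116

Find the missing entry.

-52

The 4 known values determine h uniquely (degree ≤ 3).
Evaluate each Lagrange basis at z = -3:
L_0(-3) = (-1)·(-2)·(-7)/[(-3)·(-4)·(-9)] = 7/54
L_1(-3) = (2)·(-2)·(-7)/[(3)·(-1)·(-6)] = 14/9
L_2(-3) = (2)·(-1)·(-7)/[(4)·(1)·(-5)] = -7/10
L_3(-3) = (2)·(-1)·(-2)/[(9)·(6)·(5)] = 2/135
Sum: (-244)·(7/54) + (-16)·(14/9) + (-4)·(-7/10) + 116·(2/135) = -52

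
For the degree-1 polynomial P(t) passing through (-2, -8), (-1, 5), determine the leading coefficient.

13

Build the Lagrange basis polynomials:
L_0(t) = (t + 1) / [-1] = -t - 1
L_1(t) = (t + 2) / [1] = t + 2
P(t) = (-8)·L_0 + 5·L_1
Only the coefficient of t is needed; take it from each L_i and combine:
(-8)·(-1) + 5·(1) = 13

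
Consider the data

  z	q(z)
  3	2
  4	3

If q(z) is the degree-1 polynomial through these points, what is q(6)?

L_0(6) = (2)/[(-1)] = -2
L_1(6) = (3)/[(1)] = 3
Sum: 2·(-2) + 3·(3) = 5

5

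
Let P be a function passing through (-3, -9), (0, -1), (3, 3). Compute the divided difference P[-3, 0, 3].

-2/9

P[-3,0] = (-1 - (-9)) / (0 - (-3)) = 8/3
P[0,3] = (3 - (-1)) / (3 - 0) = 4/3
P[-3,0,3] = (4/3 - 8/3) / (3 - (-3)) = -2/9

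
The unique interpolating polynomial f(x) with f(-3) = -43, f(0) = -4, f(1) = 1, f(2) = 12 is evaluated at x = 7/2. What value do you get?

L_0(7/2) = (7/2)·(5/2)·(3/2)/[(-3)·(-4)·(-5)] = -7/32
L_1(7/2) = (13/2)·(5/2)·(3/2)/[(3)·(-1)·(-2)] = 65/16
L_2(7/2) = (13/2)·(7/2)·(3/2)/[(4)·(1)·(-1)] = -273/32
L_3(7/2) = (13/2)·(7/2)·(5/2)/[(5)·(2)·(1)] = 91/16
Sum: (-43)·(-7/32) + (-4)·(65/16) + 1·(-273/32) + 12·(91/16) = 423/8

423/8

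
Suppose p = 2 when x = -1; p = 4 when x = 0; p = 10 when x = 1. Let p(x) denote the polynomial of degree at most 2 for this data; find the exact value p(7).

L_0(7) = (7)·(6)/[(-1)·(-2)] = 21
L_1(7) = (8)·(6)/[(1)·(-1)] = -48
L_2(7) = (8)·(7)/[(2)·(1)] = 28
Sum: 2·(21) + 4·(-48) + 10·(28) = 130

130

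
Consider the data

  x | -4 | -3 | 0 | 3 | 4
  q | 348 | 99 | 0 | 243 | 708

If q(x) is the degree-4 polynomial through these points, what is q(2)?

L_0(2) = (5)·(2)·(-1)·(-2)/[(-1)·(-4)·(-7)·(-8)] = 5/56
L_1(2) = (6)·(2)·(-1)·(-2)/[(1)·(-3)·(-6)·(-7)] = -4/21
L_2(2) = (6)·(5)·(-1)·(-2)/[(4)·(3)·(-3)·(-4)] = 5/12
L_3(2) = (6)·(5)·(2)·(-2)/[(7)·(6)·(3)·(-1)] = 20/21
L_4(2) = (6)·(5)·(2)·(-1)/[(8)·(7)·(4)·(1)] = -15/56
Sum: 348·(5/56) + 99·(-4/21) + 0 + 243·(20/21) + 708·(-15/56) = 54

54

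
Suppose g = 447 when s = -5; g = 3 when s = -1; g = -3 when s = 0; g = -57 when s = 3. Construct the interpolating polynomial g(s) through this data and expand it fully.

Build the Lagrange basis polynomials:
L_0(s) = (s + 1)s(s - 3) / [-160] = -(1/160)s^3 + (1/80)s^2 + (3/160)s
L_1(s) = (s + 5)s(s - 3) / [16] = (1/16)s^3 + (1/8)s^2 - (15/16)s
L_2(s) = (s + 5)(s + 1)(s - 3) / [-15] = -(1/15)s^3 - (1/5)s^2 + (13/15)s + 1
L_3(s) = (s + 5)(s + 1)s / [96] = (1/96)s^3 + (1/16)s^2 + (5/96)s
g(s) = 447·L_0 + 3·L_1 + (-3)·L_2 + (-57)·L_3
  447·L_0(s) = -(447/160)s^3 + (447/80)s^2 + (1341/160)s
  3·L_1(s) = (3/16)s^3 + (3/8)s^2 - (45/16)s
  (-3)·L_2(s) = (1/5)s^3 + (3/5)s^2 - (13/5)s - 3
  (-57)·L_3(s) = -(19/32)s^3 - (57/16)s^2 - (95/32)s
Adding term by term: -3s^3 + 3s^2 - 3

g(s) = -3s^3 + 3s^2 - 3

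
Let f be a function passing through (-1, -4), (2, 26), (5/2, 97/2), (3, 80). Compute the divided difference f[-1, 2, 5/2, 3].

f[-1,2] = (26 - (-4)) / (2 - (-1)) = 10
f[2,5/2] = (97/2 - 26) / (5/2 - 2) = 45
f[5/2,3] = (80 - 97/2) / (3 - 5/2) = 63
f[-1,2,5/2] = (45 - 10) / (5/2 - (-1)) = 10
f[2,5/2,3] = (63 - 45) / (3 - 2) = 18
f[-1,2,5/2,3] = (18 - 10) / (3 - (-1)) = 2

2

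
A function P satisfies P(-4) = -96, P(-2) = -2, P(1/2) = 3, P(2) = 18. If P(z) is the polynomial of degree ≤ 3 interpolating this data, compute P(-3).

L_0(-3) = (-1)·(-7/2)·(-5)/[(-2)·(-9/2)·(-6)] = 35/108
L_1(-3) = (1)·(-7/2)·(-5)/[(2)·(-5/2)·(-4)] = 7/8
L_2(-3) = (1)·(-1)·(-5)/[(9/2)·(5/2)·(-3/2)] = -8/27
L_3(-3) = (1)·(-1)·(-7/2)/[(6)·(4)·(3/2)] = 7/72
Sum: (-96)·(35/108) + (-2)·(7/8) + 3·(-8/27) + 18·(7/72) = -32

-32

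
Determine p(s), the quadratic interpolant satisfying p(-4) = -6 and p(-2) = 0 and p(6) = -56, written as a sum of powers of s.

p(s) = -s^2 - 3s - 2

L_0(s) = (s + 2)(s - 6) / [20] = (1/20)s^2 - (1/5)s - 3/5
L_1(s) = (s + 4)(s - 6) / [-16] = -(1/16)s^2 + (1/8)s + 3/2
L_2(s) = (s + 4)(s + 2) / [80] = (1/80)s^2 + (3/40)s + 1/10
p(s) = (-6)·L_0 + 0·L_1 + (-56)·L_2
  (-6)·L_0(s) = -(3/10)s^2 + (6/5)s + 18/5
  0·L_1(s) = 0
  (-56)·L_2(s) = -(7/10)s^2 - (21/5)s - 28/5
Adding term by term: -s^2 - 3s - 2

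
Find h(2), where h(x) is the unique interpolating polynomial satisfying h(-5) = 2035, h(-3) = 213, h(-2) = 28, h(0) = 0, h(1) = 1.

68

L_0(2) = (5)·(4)·(2)·(1)/[(-2)·(-3)·(-5)·(-6)] = 2/9
L_1(2) = (7)·(4)·(2)·(1)/[(2)·(-1)·(-3)·(-4)] = -7/3
L_2(2) = (7)·(5)·(2)·(1)/[(3)·(1)·(-2)·(-3)] = 35/9
L_3(2) = (7)·(5)·(4)·(1)/[(5)·(3)·(2)·(-1)] = -14/3
L_4(2) = (7)·(5)·(4)·(2)/[(6)·(4)·(3)·(1)] = 35/9
Sum: 2035·(2/9) + 213·(-7/3) + 28·(35/9) + 0 + 1·(35/9) = 68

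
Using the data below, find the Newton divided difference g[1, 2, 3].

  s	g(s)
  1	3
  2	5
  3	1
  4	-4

-3

g[1,2] = (5 - 3) / (2 - 1) = 2
g[2,3] = (1 - 5) / (3 - 2) = -4
g[1,2,3] = (-4 - 2) / (3 - 1) = -3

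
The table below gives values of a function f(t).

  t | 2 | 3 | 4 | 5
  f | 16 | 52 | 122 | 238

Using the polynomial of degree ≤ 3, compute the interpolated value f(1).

2

L_0(1) = (-2)·(-3)·(-4)/[(-1)·(-2)·(-3)] = 4
L_1(1) = (-1)·(-3)·(-4)/[(1)·(-1)·(-2)] = -6
L_2(1) = (-1)·(-2)·(-4)/[(2)·(1)·(-1)] = 4
L_3(1) = (-1)·(-2)·(-3)/[(3)·(2)·(1)] = -1
Sum: 16·(4) + 52·(-6) + 122·(4) + 238·(-1) = 2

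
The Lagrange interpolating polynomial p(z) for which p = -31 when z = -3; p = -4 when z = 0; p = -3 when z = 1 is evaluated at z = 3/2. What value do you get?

L_0(3/2) = (3/2)·(1/2)/[(-3)·(-4)] = 1/16
L_1(3/2) = (9/2)·(1/2)/[(3)·(-1)] = -3/4
L_2(3/2) = (9/2)·(3/2)/[(4)·(1)] = 27/16
Sum: (-31)·(1/16) + (-4)·(-3/4) + (-3)·(27/16) = -4

-4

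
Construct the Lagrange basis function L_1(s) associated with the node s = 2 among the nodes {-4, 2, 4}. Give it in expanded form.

L_1(s) = -(1/12)s^2 + 4/3

L_1(s) = (s + 4)(s - 4) / [(6)·(-2)]
       = (s^2 - 16) / (-12)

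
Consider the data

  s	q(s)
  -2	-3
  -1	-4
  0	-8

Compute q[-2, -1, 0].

-3/2

q[-2,-1] = (-4 - (-3)) / (-1 - (-2)) = -1
q[-1,0] = (-8 - (-4)) / (0 - (-1)) = -4
q[-2,-1,0] = (-4 - (-1)) / (0 - (-2)) = -3/2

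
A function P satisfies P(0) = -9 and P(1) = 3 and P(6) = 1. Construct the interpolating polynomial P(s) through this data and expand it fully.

P(s) = -(31/15)s^2 + (211/15)s - 9

L_0(s) = (s - 1)(s - 6) / [6] = (1/6)s^2 - (7/6)s + 1
L_1(s) = s(s - 6) / [-5] = -(1/5)s^2 + (6/5)s
L_2(s) = s(s - 1) / [30] = (1/30)s^2 - (1/30)s
P(s) = (-9)·L_0 + 3·L_1 + 1·L_2
  (-9)·L_0(s) = -(3/2)s^2 + (21/2)s - 9
  3·L_1(s) = -(3/5)s^2 + (18/5)s
  1·L_2(s) = (1/30)s^2 - (1/30)s
Adding term by term: -(31/15)s^2 + (211/15)s - 9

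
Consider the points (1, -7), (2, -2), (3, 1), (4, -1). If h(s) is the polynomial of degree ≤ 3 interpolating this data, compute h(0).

L_0(0) = (-2)·(-3)·(-4)/[(-1)·(-2)·(-3)] = 4
L_1(0) = (-1)·(-3)·(-4)/[(1)·(-1)·(-2)] = -6
L_2(0) = (-1)·(-2)·(-4)/[(2)·(1)·(-1)] = 4
L_3(0) = (-1)·(-2)·(-3)/[(3)·(2)·(1)] = -1
Sum: (-7)·(4) + (-2)·(-6) + 1·(4) + (-1)·(-1) = -11

-11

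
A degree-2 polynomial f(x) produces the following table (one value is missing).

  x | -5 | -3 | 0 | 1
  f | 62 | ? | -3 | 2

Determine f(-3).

The 3 known values determine f uniquely (degree ≤ 2).
L_0(-3) = (-3)·(-4)/[(-5)·(-6)] = 2/5
L_1(-3) = (2)·(-4)/[(5)·(-1)] = 8/5
L_2(-3) = (2)·(-3)/[(6)·(1)] = -1
Sum: 62·(2/5) + (-3)·(8/5) + 2·(-1) = 18

18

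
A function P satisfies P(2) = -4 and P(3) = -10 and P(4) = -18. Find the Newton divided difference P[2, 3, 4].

P[2,3] = (-10 - (-4)) / (3 - 2) = -6
P[3,4] = (-18 - (-10)) / (4 - 3) = -8
P[2,3,4] = (-8 - (-6)) / (4 - 2) = -1

-1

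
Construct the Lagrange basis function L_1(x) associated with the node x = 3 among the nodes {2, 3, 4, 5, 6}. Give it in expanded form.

L_1(x) = (x - 2)(x - 4)(x - 5)(x - 6) / [(1)·(-1)·(-2)·(-3)]
       = (x^4 - 17x^3 + 104x^2 - 268x + 240) / (-6)

L_1(x) = -(1/6)x^4 + (17/6)x^3 - (52/3)x^2 + (134/3)x - 40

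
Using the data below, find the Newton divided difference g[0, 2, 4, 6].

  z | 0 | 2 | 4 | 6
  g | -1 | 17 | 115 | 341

g[0,2] = (17 - (-1)) / (2 - 0) = 9
g[2,4] = (115 - 17) / (4 - 2) = 49
g[4,6] = (341 - 115) / (6 - 4) = 113
g[0,2,4] = (49 - 9) / (4 - 0) = 10
g[2,4,6] = (113 - 49) / (6 - 2) = 16
g[0,2,4,6] = (16 - 10) / (6 - 0) = 1

1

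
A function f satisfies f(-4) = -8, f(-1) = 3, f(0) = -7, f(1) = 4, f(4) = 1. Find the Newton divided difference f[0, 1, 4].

f[0,1] = (4 - (-7)) / (1 - 0) = 11
f[1,4] = (1 - 4) / (4 - 1) = -1
f[0,1,4] = (-1 - 11) / (4 - 0) = -3

-3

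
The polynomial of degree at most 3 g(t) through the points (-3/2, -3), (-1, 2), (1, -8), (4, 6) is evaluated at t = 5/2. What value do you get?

-919/55

Evaluate each Lagrange basis at t = 5/2:
L_0(5/2) = (7/2)·(3/2)·(-3/2)/[(-1/2)·(-5/2)·(-11/2)] = 63/55
L_1(5/2) = (4)·(3/2)·(-3/2)/[(1/2)·(-2)·(-5)] = -9/5
L_2(5/2) = (4)·(7/2)·(-3/2)/[(5/2)·(2)·(-3)] = 7/5
L_3(5/2) = (4)·(7/2)·(3/2)/[(11/2)·(5)·(3)] = 14/55
Sum: (-3)·(63/55) + 2·(-9/5) + (-8)·(7/5) + 6·(14/55) = -919/55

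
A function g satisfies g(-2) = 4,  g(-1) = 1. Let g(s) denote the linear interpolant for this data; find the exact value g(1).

-5

L_0(1) = (2)/[(-1)] = -2
L_1(1) = (3)/[(1)] = 3
Sum: 4·(-2) + 1·(3) = -5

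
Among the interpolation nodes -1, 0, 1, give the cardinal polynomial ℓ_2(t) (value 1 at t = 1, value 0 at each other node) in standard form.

ℓ_2(t) = (1/2)t^2 + (1/2)t

ℓ_2(t) = (t + 1)t / [(2)·(1)]
       = (t^2 + t) / (2)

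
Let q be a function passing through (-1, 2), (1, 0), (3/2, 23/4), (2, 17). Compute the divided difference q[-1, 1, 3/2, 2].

q[-1,1] = (0 - 2) / (1 - (-1)) = -1
q[1,3/2] = (23/4 - 0) / (3/2 - 1) = 23/2
q[3/2,2] = (17 - 23/4) / (2 - 3/2) = 45/2
q[-1,1,3/2] = (23/2 - (-1)) / (3/2 - (-1)) = 5
q[1,3/2,2] = (45/2 - 23/2) / (2 - 1) = 11
q[-1,1,3/2,2] = (11 - 5) / (2 - (-1)) = 2

2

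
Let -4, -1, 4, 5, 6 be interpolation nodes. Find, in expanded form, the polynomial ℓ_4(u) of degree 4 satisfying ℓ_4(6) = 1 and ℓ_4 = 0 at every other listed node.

ℓ_4(u) = (u + 4)(u + 1)(u - 4)(u - 5) / [(10)·(7)·(2)·(1)]
       = (u^4 - 4u^3 - 21u^2 + 64u + 80) / (140)

ℓ_4(u) = (1/140)u^4 - (1/35)u^3 - (3/20)u^2 + (16/35)u + 4/7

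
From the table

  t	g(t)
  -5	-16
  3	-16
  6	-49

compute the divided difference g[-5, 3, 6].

g[-5,3] = (-16 - (-16)) / (3 - (-5)) = 0
g[3,6] = (-49 - (-16)) / (6 - 3) = -11
g[-5,3,6] = (-11 - 0) / (6 - (-5)) = -1

-1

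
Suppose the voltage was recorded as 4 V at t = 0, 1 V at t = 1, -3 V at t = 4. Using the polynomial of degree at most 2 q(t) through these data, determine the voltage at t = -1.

47/6

Using Newton's divided-difference form:
q[0,1] = (1 - 4) / (1 - 0) = -3
q[1,4] = (-3 - 1) / (4 - 1) = -4/3
q[0,1,4] = (-4/3 - (-3)) / (4 - 0) = 5/12
q(-1) = 4 + (-3)·(-1) + (5/12)·(-1)·(-2) = 47/6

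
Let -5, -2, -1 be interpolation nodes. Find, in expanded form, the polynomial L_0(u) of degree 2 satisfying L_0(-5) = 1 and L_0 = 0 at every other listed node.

L_0(u) = (1/12)u^2 + (1/4)u + 1/6

L_0(u) = (u + 2)(u + 1) / [(-3)·(-4)]
       = (u^2 + 3u + 2) / (12)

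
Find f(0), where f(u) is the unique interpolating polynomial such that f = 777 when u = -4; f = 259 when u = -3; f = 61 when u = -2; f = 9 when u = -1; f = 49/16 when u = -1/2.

1

L_0(0) = (3)·(2)·(1)·(1/2)/[(-1)·(-2)·(-3)·(-7/2)] = 1/7
L_1(0) = (4)·(2)·(1)·(1/2)/[(1)·(-1)·(-2)·(-5/2)] = -4/5
L_2(0) = (4)·(3)·(1)·(1/2)/[(2)·(1)·(-1)·(-3/2)] = 2
L_3(0) = (4)·(3)·(2)·(1/2)/[(3)·(2)·(1)·(-1/2)] = -4
L_4(0) = (4)·(3)·(2)·(1)/[(7/2)·(5/2)·(3/2)·(1/2)] = 128/35
Sum: 777·(1/7) + 259·(-4/5) + 61·(2) + 9·(-4) + 49/16·(128/35) = 1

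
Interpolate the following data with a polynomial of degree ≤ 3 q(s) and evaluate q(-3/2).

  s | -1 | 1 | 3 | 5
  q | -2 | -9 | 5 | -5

Using Newton's divided-difference form:
q[-1,1] = (-9 - (-2)) / (1 - (-1)) = -7/2
q[1,3] = (5 - (-9)) / (3 - 1) = 7
q[3,5] = (-5 - 5) / (5 - 3) = -5
q[-1,1,3] = (7 - (-7/2)) / (3 - (-1)) = 21/8
q[1,3,5] = (-5 - 7) / (5 - 1) = -3
q[-1,1,3,5] = (-3 - 21/8) / (5 - (-1)) = -15/16
q(-3/2) = -2 + (-7/2)·(-1/2) + (21/8)·(-1/2)·(-5/2) + (-15/16)·(-1/2)·(-5/2)·(-9/2) = 1063/128

1063/128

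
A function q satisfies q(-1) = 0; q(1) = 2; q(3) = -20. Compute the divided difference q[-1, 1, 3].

-3

q[-1,1] = (2 - 0) / (1 - (-1)) = 1
q[1,3] = (-20 - 2) / (3 - 1) = -11
q[-1,1,3] = (-11 - 1) / (3 - (-1)) = -3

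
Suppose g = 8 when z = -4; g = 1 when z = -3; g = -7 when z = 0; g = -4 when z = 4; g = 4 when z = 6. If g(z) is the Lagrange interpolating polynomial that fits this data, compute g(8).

783/35

L_0(8) = (11)·(8)·(4)·(2)/[(-1)·(-4)·(-8)·(-10)] = 11/5
L_1(8) = (12)·(8)·(4)·(2)/[(1)·(-3)·(-7)·(-9)] = -256/63
L_2(8) = (12)·(11)·(4)·(2)/[(4)·(3)·(-4)·(-6)] = 11/3
L_3(8) = (12)·(11)·(8)·(2)/[(8)·(7)·(4)·(-2)] = -33/7
L_4(8) = (12)·(11)·(8)·(4)/[(10)·(9)·(6)·(2)] = 176/45
Sum: 8·(11/5) + 1·(-256/63) + (-7)·(11/3) + (-4)·(-33/7) + 4·(176/45) = 783/35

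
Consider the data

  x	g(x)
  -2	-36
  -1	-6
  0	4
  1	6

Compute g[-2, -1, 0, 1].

2

g[-2,-1] = (-6 - (-36)) / (-1 - (-2)) = 30
g[-1,0] = (4 - (-6)) / (0 - (-1)) = 10
g[0,1] = (6 - 4) / (1 - 0) = 2
g[-2,-1,0] = (10 - 30) / (0 - (-2)) = -10
g[-1,0,1] = (2 - 10) / (1 - (-1)) = -4
g[-2,-1,0,1] = (-4 - (-10)) / (1 - (-2)) = 2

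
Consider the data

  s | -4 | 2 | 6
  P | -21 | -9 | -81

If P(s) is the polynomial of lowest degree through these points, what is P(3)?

-21

Using Newton's divided-difference form:
P[-4,2] = (-9 - (-21)) / (2 - (-4)) = 2
P[2,6] = (-81 - (-9)) / (6 - 2) = -18
P[-4,2,6] = (-18 - 2) / (6 - (-4)) = -2
P(3) = -21 + 2·(7) + (-2)·(7)·(1) = -21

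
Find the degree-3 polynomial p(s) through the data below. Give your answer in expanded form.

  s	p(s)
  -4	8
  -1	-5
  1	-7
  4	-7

Newton's divided differences:
p[-4,-1] = (-5 - 8) / (-1 - (-4)) = -13/3
p[-1,1] = (-7 - (-5)) / (1 - (-1)) = -1
p[1,4] = (-7 - (-7)) / (4 - 1) = 0
p[-4,-1,1] = (-1 - (-13/3)) / (1 - (-4)) = 2/3
p[-1,1,4] = (0 - (-1)) / (4 - (-1)) = 1/5
p[-4,-1,1,4] = (1/5 - 2/3) / (4 - (-4)) = -7/120
p(s) = 8 + (-13/3)·(s + 4) + (2/3)·(s + 4)(s + 1) + (-7/120)·(s + 4)(s + 1)(s - 1)
Expanding: p(s) = -(7/120)s^3 + (13/30)s^2 - (113/120)s - 193/30

p(s) = -(7/120)s^3 + (13/30)s^2 - (113/120)s - 193/30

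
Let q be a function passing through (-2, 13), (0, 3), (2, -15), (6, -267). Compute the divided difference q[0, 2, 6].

q[0,2] = (-15 - 3) / (2 - 0) = -9
q[2,6] = (-267 - (-15)) / (6 - 2) = -63
q[0,2,6] = (-63 - (-9)) / (6 - 0) = -9

-9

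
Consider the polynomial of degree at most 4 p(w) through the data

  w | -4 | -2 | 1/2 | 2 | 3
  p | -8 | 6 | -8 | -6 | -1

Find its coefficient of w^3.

79/225

Build the Lagrange basis polynomials:
L_0(w) = (w + 2)(w - 1/2)(w - 2)(w - 3) / [378] = (1/378)w^4 - (1/108)w^3 - (5/756)w^2 + (1/27)w - 1/63
L_1(w) = (w + 4)(w - 1/2)(w - 2)(w - 3) / [-100] = -(1/100)w^4 + (3/200)w^3 + (27/200)w^2 - (31/100)w + 3/25
L_2(w) = (w + 4)(w + 2)(w - 2)(w - 3) / [675/16] = (16/675)w^4 + (16/675)w^3 - (256/675)w^2 - (64/675)w + 256/225
L_3(w) = (w + 4)(w + 2)(w - 1/2)(w - 3) / [-36] = -(1/36)w^4 - (5/72)w^3 + (23/72)w^2 + (19/36)w - 1/3
L_4(w) = (w + 4)(w + 2)(w - 1/2)(w - 2) / [175/2] = (2/175)w^4 + (1/25)w^3 - (12/175)w^2 - (4/25)w + 16/175
p(w) = (-8)·L_0 + 6·L_1 + (-8)·L_2 + (-6)·L_3 + (-1)·L_4
Only the coefficient of w^3 is needed; take it from each L_i and combine:
(-8)·(-1/108) + 6·(3/200) + (-8)·(16/675) + (-6)·(-5/72) + (-1)·(1/25) = 79/225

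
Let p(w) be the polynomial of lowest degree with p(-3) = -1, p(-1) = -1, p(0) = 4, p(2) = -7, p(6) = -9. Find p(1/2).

Evaluate each Lagrange basis at w = 1/2:
L_0(1/2) = (3/2)·(1/2)·(-3/2)·(-11/2)/[(-2)·(-3)·(-5)·(-9)] = 11/480
L_1(1/2) = (7/2)·(1/2)·(-3/2)·(-11/2)/[(2)·(-1)·(-3)·(-7)] = -11/32
L_2(1/2) = (7/2)·(3/2)·(-3/2)·(-11/2)/[(3)·(1)·(-2)·(-6)] = 77/64
L_3(1/2) = (7/2)·(3/2)·(1/2)·(-11/2)/[(5)·(3)·(2)·(-4)] = 77/640
L_4(1/2) = (7/2)·(3/2)·(1/2)·(-3/2)/[(9)·(7)·(6)·(4)] = -1/384
Sum: (-1)·(11/480) + (-1)·(-11/32) + 4·(77/64) + (-7)·(77/640) + (-9)·(-1/384) = 2071/480

2071/480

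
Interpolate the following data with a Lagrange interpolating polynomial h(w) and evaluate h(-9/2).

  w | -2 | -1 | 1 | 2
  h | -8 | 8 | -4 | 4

-6157/24

Evaluate each Lagrange basis at w = -9/2:
L_0(-9/2) = (-7/2)·(-11/2)·(-13/2)/[(-1)·(-3)·(-4)] = 1001/96
L_1(-9/2) = (-5/2)·(-11/2)·(-13/2)/[(1)·(-2)·(-3)] = -715/48
L_2(-9/2) = (-5/2)·(-7/2)·(-13/2)/[(3)·(2)·(-1)] = 455/48
L_3(-9/2) = (-5/2)·(-7/2)·(-11/2)/[(4)·(3)·(1)] = -385/96
Sum: (-8)·(1001/96) + 8·(-715/48) + (-4)·(455/48) + 4·(-385/96) = -6157/24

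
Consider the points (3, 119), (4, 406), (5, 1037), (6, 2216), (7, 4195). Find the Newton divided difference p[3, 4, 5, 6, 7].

p[3,4] = (406 - 119) / (4 - 3) = 287
p[4,5] = (1037 - 406) / (5 - 4) = 631
p[5,6] = (2216 - 1037) / (6 - 5) = 1179
p[6,7] = (4195 - 2216) / (7 - 6) = 1979
p[3,4,5] = (631 - 287) / (5 - 3) = 172
p[4,5,6] = (1179 - 631) / (6 - 4) = 274
p[5,6,7] = (1979 - 1179) / (7 - 5) = 400
p[3,4,5,6] = (274 - 172) / (6 - 3) = 34
p[4,5,6,7] = (400 - 274) / (7 - 4) = 42
p[3,4,5,6,7] = (42 - 34) / (7 - 3) = 2

2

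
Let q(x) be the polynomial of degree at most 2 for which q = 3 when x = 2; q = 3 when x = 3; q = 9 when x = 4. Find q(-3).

93

Using Newton's divided-difference form:
q[2,3] = (3 - 3) / (3 - 2) = 0
q[3,4] = (9 - 3) / (4 - 3) = 6
q[2,3,4] = (6 - 0) / (4 - 2) = 3
q(-3) = 3 + 0·(-5) + 3·(-5)·(-6) = 93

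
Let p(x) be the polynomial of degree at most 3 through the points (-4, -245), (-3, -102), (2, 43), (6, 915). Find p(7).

Evaluate each Lagrange basis at x = 7:
L_0(7) = (10)·(5)·(1)/[(-1)·(-6)·(-10)] = -5/6
L_1(7) = (11)·(5)·(1)/[(1)·(-5)·(-9)] = 11/9
L_2(7) = (11)·(10)·(1)/[(6)·(5)·(-4)] = -11/12
L_3(7) = (11)·(10)·(5)/[(10)·(9)·(4)] = 55/36
Sum: (-245)·(-5/6) + (-102)·(11/9) + 43·(-11/12) + 915·(55/36) = 1438

1438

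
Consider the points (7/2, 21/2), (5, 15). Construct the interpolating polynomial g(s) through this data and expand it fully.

g(s) = 3s

Build the Lagrange basis polynomials:
L_0(s) = (s - 5) / [-3/2] = -(2/3)s + 10/3
L_1(s) = (s - 7/2) / [3/2] = (2/3)s - 7/3
g(s) = (21/2)·L_0 + 15·L_1
  (21/2)·L_0(s) = -7s + 35
  15·L_1(s) = 10s - 35
Adding term by term: 3s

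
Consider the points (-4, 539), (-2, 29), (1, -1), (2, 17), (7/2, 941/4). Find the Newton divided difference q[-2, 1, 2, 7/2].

q[-2,1] = (-1 - 29) / (1 - (-2)) = -10
q[1,2] = (17 - (-1)) / (2 - 1) = 18
q[2,7/2] = (941/4 - 17) / (7/2 - 2) = 291/2
q[-2,1,2] = (18 - (-10)) / (2 - (-2)) = 7
q[1,2,7/2] = (291/2 - 18) / (7/2 - 1) = 51
q[-2,1,2,7/2] = (51 - 7) / (7/2 - (-2)) = 8

8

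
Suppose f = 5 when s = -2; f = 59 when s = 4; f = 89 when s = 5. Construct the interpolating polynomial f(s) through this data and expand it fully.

L_0(s) = (s - 4)(s - 5) / [42] = (1/42)s^2 - (3/14)s + 10/21
L_1(s) = (s + 2)(s - 5) / [-6] = -(1/6)s^2 + (1/2)s + 5/3
L_2(s) = (s + 2)(s - 4) / [7] = (1/7)s^2 - (2/7)s - 8/7
f(s) = 5·L_0 + 59·L_1 + 89·L_2
  5·L_0(s) = (5/42)s^2 - (15/14)s + 50/21
  59·L_1(s) = -(59/6)s^2 + (59/2)s + 295/3
  89·L_2(s) = (89/7)s^2 - (178/7)s - 712/7
Adding term by term: 3s^2 + 3s - 1

f(s) = 3s^2 + 3s - 1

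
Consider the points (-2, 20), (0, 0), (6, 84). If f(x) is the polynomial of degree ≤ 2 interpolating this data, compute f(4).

32

Evaluate each Lagrange basis at x = 4:
L_0(4) = (4)·(-2)/[(-2)·(-8)] = -1/2
L_1(4) = (6)·(-2)/[(2)·(-6)] = 1
L_2(4) = (6)·(4)/[(8)·(6)] = 1/2
Sum: 20·(-1/2) + 0 + 84·(1/2) = 32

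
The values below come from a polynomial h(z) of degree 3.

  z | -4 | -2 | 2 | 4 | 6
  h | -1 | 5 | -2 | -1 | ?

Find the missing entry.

37/3

The 4 known values determine h uniquely (degree ≤ 3).
L_0(6) = (8)·(4)·(2)/[(-2)·(-6)·(-8)] = -2/3
L_1(6) = (10)·(4)·(2)/[(2)·(-4)·(-6)] = 5/3
L_2(6) = (10)·(8)·(2)/[(6)·(4)·(-2)] = -10/3
L_3(6) = (10)·(8)·(4)/[(8)·(6)·(2)] = 10/3
Sum: (-1)·(-2/3) + 5·(5/3) + (-2)·(-10/3) + (-1)·(10/3) = 37/3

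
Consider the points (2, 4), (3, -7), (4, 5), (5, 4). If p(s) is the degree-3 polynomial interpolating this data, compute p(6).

Evaluate each Lagrange basis at s = 6:
L_0(6) = (3)·(2)·(1)/[(-1)·(-2)·(-3)] = -1
L_1(6) = (4)·(2)·(1)/[(1)·(-1)·(-2)] = 4
L_2(6) = (4)·(3)·(1)/[(2)·(1)·(-1)] = -6
L_3(6) = (4)·(3)·(2)/[(3)·(2)·(1)] = 4
Sum: 4·(-1) + (-7)·(4) + 5·(-6) + 4·(4) = -46

-46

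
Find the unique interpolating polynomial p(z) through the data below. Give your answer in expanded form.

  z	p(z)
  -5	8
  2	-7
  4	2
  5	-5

Build the Lagrange basis polynomials:
L_0(z) = (z - 2)(z - 4)(z - 5) / [-630] = -(1/630)z^3 + (11/630)z^2 - (19/315)z + 4/63
L_1(z) = (z + 5)(z - 4)(z - 5) / [42] = (1/42)z^3 - (2/21)z^2 - (25/42)z + 50/21
L_2(z) = (z + 5)(z - 2)(z - 5) / [-18] = -(1/18)z^3 + (1/9)z^2 + (25/18)z - 25/9
L_3(z) = (z + 5)(z - 2)(z - 4) / [30] = (1/30)z^3 - (1/30)z^2 - (11/15)z + 4/3
p(z) = 8·L_0 + (-7)·L_1 + 2·L_2 + (-5)·L_3
  8·L_0(z) = -(4/315)z^3 + (44/315)z^2 - (152/315)z + 32/63
  (-7)·L_1(z) = -(1/6)z^3 + (2/3)z^2 + (25/6)z - 50/3
  2·L_2(z) = -(1/9)z^3 + (2/9)z^2 + (25/9)z - 50/9
  (-5)·L_3(z) = -(1/6)z^3 + (1/6)z^2 + (11/3)z - 20/3
Adding term by term: -(16/35)z^3 + (251/210)z^2 + (709/70)z - 596/21

p(z) = -(16/35)z^3 + (251/210)z^2 + (709/70)z - 596/21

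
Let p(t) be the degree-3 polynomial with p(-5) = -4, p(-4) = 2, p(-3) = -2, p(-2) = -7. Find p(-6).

-29

Evaluate each Lagrange basis at t = -6:
L_0(-6) = (-2)·(-3)·(-4)/[(-1)·(-2)·(-3)] = 4
L_1(-6) = (-1)·(-3)·(-4)/[(1)·(-1)·(-2)] = -6
L_2(-6) = (-1)·(-2)·(-4)/[(2)·(1)·(-1)] = 4
L_3(-6) = (-1)·(-2)·(-3)/[(3)·(2)·(1)] = -1
Sum: (-4)·(4) + 2·(-6) + (-2)·(4) + (-7)·(-1) = -29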